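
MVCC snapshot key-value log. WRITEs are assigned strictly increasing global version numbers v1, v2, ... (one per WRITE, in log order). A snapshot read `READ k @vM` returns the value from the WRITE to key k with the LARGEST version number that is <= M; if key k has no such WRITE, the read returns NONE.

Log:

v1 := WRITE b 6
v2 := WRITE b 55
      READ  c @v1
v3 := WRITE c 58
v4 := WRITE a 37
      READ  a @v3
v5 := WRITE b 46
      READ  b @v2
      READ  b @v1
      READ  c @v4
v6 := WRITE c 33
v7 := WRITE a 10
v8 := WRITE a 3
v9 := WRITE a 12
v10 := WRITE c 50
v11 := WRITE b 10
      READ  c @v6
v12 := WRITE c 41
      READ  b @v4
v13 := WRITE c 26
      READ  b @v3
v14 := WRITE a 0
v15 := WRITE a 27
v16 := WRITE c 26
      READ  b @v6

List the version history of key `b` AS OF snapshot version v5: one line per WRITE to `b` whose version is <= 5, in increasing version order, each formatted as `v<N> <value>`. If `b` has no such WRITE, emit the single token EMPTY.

Scan writes for key=b with version <= 5:
  v1 WRITE b 6 -> keep
  v2 WRITE b 55 -> keep
  v3 WRITE c 58 -> skip
  v4 WRITE a 37 -> skip
  v5 WRITE b 46 -> keep
  v6 WRITE c 33 -> skip
  v7 WRITE a 10 -> skip
  v8 WRITE a 3 -> skip
  v9 WRITE a 12 -> skip
  v10 WRITE c 50 -> skip
  v11 WRITE b 10 -> drop (> snap)
  v12 WRITE c 41 -> skip
  v13 WRITE c 26 -> skip
  v14 WRITE a 0 -> skip
  v15 WRITE a 27 -> skip
  v16 WRITE c 26 -> skip
Collected: [(1, 6), (2, 55), (5, 46)]

Answer: v1 6
v2 55
v5 46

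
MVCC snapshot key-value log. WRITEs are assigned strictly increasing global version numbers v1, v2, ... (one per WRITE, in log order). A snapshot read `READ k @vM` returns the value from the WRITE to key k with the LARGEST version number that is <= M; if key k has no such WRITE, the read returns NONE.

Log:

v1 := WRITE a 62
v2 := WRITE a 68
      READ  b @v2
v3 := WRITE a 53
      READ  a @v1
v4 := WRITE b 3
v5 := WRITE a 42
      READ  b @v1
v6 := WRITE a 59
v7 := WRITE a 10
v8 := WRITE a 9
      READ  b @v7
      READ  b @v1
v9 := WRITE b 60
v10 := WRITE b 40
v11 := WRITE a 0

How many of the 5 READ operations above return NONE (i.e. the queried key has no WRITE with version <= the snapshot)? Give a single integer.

Answer: 3

Derivation:
v1: WRITE a=62  (a history now [(1, 62)])
v2: WRITE a=68  (a history now [(1, 62), (2, 68)])
READ b @v2: history=[] -> no version <= 2 -> NONE
v3: WRITE a=53  (a history now [(1, 62), (2, 68), (3, 53)])
READ a @v1: history=[(1, 62), (2, 68), (3, 53)] -> pick v1 -> 62
v4: WRITE b=3  (b history now [(4, 3)])
v5: WRITE a=42  (a history now [(1, 62), (2, 68), (3, 53), (5, 42)])
READ b @v1: history=[(4, 3)] -> no version <= 1 -> NONE
v6: WRITE a=59  (a history now [(1, 62), (2, 68), (3, 53), (5, 42), (6, 59)])
v7: WRITE a=10  (a history now [(1, 62), (2, 68), (3, 53), (5, 42), (6, 59), (7, 10)])
v8: WRITE a=9  (a history now [(1, 62), (2, 68), (3, 53), (5, 42), (6, 59), (7, 10), (8, 9)])
READ b @v7: history=[(4, 3)] -> pick v4 -> 3
READ b @v1: history=[(4, 3)] -> no version <= 1 -> NONE
v9: WRITE b=60  (b history now [(4, 3), (9, 60)])
v10: WRITE b=40  (b history now [(4, 3), (9, 60), (10, 40)])
v11: WRITE a=0  (a history now [(1, 62), (2, 68), (3, 53), (5, 42), (6, 59), (7, 10), (8, 9), (11, 0)])
Read results in order: ['NONE', '62', 'NONE', '3', 'NONE']
NONE count = 3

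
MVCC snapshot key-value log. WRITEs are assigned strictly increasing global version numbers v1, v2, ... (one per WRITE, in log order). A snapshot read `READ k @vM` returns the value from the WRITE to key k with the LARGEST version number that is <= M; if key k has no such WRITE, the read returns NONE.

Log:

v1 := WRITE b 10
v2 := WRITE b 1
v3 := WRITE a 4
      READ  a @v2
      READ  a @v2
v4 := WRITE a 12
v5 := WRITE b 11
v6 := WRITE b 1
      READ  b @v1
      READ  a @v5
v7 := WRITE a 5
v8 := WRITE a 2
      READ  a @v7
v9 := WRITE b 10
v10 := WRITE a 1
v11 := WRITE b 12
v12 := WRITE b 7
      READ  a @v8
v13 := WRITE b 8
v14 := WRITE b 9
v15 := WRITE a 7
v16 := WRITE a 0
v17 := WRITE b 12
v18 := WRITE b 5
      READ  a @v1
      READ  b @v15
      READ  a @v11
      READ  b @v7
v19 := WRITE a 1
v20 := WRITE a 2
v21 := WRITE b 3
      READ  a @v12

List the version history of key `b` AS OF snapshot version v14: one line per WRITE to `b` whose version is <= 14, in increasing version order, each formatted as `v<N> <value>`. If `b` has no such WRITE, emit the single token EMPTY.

Answer: v1 10
v2 1
v5 11
v6 1
v9 10
v11 12
v12 7
v13 8
v14 9

Derivation:
Scan writes for key=b with version <= 14:
  v1 WRITE b 10 -> keep
  v2 WRITE b 1 -> keep
  v3 WRITE a 4 -> skip
  v4 WRITE a 12 -> skip
  v5 WRITE b 11 -> keep
  v6 WRITE b 1 -> keep
  v7 WRITE a 5 -> skip
  v8 WRITE a 2 -> skip
  v9 WRITE b 10 -> keep
  v10 WRITE a 1 -> skip
  v11 WRITE b 12 -> keep
  v12 WRITE b 7 -> keep
  v13 WRITE b 8 -> keep
  v14 WRITE b 9 -> keep
  v15 WRITE a 7 -> skip
  v16 WRITE a 0 -> skip
  v17 WRITE b 12 -> drop (> snap)
  v18 WRITE b 5 -> drop (> snap)
  v19 WRITE a 1 -> skip
  v20 WRITE a 2 -> skip
  v21 WRITE b 3 -> drop (> snap)
Collected: [(1, 10), (2, 1), (5, 11), (6, 1), (9, 10), (11, 12), (12, 7), (13, 8), (14, 9)]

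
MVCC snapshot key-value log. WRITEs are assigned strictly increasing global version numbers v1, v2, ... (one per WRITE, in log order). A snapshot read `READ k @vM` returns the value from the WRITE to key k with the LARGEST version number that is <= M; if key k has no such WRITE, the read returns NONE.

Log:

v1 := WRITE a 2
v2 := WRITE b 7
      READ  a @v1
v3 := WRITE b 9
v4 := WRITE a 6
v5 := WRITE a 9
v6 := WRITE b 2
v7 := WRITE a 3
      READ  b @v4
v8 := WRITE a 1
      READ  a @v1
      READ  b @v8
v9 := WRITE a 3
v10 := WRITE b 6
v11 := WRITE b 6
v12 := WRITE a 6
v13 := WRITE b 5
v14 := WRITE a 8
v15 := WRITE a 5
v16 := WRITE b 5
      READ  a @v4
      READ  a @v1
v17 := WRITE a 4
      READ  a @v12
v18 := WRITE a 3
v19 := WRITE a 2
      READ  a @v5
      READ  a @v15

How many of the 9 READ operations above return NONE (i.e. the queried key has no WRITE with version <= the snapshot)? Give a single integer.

Answer: 0

Derivation:
v1: WRITE a=2  (a history now [(1, 2)])
v2: WRITE b=7  (b history now [(2, 7)])
READ a @v1: history=[(1, 2)] -> pick v1 -> 2
v3: WRITE b=9  (b history now [(2, 7), (3, 9)])
v4: WRITE a=6  (a history now [(1, 2), (4, 6)])
v5: WRITE a=9  (a history now [(1, 2), (4, 6), (5, 9)])
v6: WRITE b=2  (b history now [(2, 7), (3, 9), (6, 2)])
v7: WRITE a=3  (a history now [(1, 2), (4, 6), (5, 9), (7, 3)])
READ b @v4: history=[(2, 7), (3, 9), (6, 2)] -> pick v3 -> 9
v8: WRITE a=1  (a history now [(1, 2), (4, 6), (5, 9), (7, 3), (8, 1)])
READ a @v1: history=[(1, 2), (4, 6), (5, 9), (7, 3), (8, 1)] -> pick v1 -> 2
READ b @v8: history=[(2, 7), (3, 9), (6, 2)] -> pick v6 -> 2
v9: WRITE a=3  (a history now [(1, 2), (4, 6), (5, 9), (7, 3), (8, 1), (9, 3)])
v10: WRITE b=6  (b history now [(2, 7), (3, 9), (6, 2), (10, 6)])
v11: WRITE b=6  (b history now [(2, 7), (3, 9), (6, 2), (10, 6), (11, 6)])
v12: WRITE a=6  (a history now [(1, 2), (4, 6), (5, 9), (7, 3), (8, 1), (9, 3), (12, 6)])
v13: WRITE b=5  (b history now [(2, 7), (3, 9), (6, 2), (10, 6), (11, 6), (13, 5)])
v14: WRITE a=8  (a history now [(1, 2), (4, 6), (5, 9), (7, 3), (8, 1), (9, 3), (12, 6), (14, 8)])
v15: WRITE a=5  (a history now [(1, 2), (4, 6), (5, 9), (7, 3), (8, 1), (9, 3), (12, 6), (14, 8), (15, 5)])
v16: WRITE b=5  (b history now [(2, 7), (3, 9), (6, 2), (10, 6), (11, 6), (13, 5), (16, 5)])
READ a @v4: history=[(1, 2), (4, 6), (5, 9), (7, 3), (8, 1), (9, 3), (12, 6), (14, 8), (15, 5)] -> pick v4 -> 6
READ a @v1: history=[(1, 2), (4, 6), (5, 9), (7, 3), (8, 1), (9, 3), (12, 6), (14, 8), (15, 5)] -> pick v1 -> 2
v17: WRITE a=4  (a history now [(1, 2), (4, 6), (5, 9), (7, 3), (8, 1), (9, 3), (12, 6), (14, 8), (15, 5), (17, 4)])
READ a @v12: history=[(1, 2), (4, 6), (5, 9), (7, 3), (8, 1), (9, 3), (12, 6), (14, 8), (15, 5), (17, 4)] -> pick v12 -> 6
v18: WRITE a=3  (a history now [(1, 2), (4, 6), (5, 9), (7, 3), (8, 1), (9, 3), (12, 6), (14, 8), (15, 5), (17, 4), (18, 3)])
v19: WRITE a=2  (a history now [(1, 2), (4, 6), (5, 9), (7, 3), (8, 1), (9, 3), (12, 6), (14, 8), (15, 5), (17, 4), (18, 3), (19, 2)])
READ a @v5: history=[(1, 2), (4, 6), (5, 9), (7, 3), (8, 1), (9, 3), (12, 6), (14, 8), (15, 5), (17, 4), (18, 3), (19, 2)] -> pick v5 -> 9
READ a @v15: history=[(1, 2), (4, 6), (5, 9), (7, 3), (8, 1), (9, 3), (12, 6), (14, 8), (15, 5), (17, 4), (18, 3), (19, 2)] -> pick v15 -> 5
Read results in order: ['2', '9', '2', '2', '6', '2', '6', '9', '5']
NONE count = 0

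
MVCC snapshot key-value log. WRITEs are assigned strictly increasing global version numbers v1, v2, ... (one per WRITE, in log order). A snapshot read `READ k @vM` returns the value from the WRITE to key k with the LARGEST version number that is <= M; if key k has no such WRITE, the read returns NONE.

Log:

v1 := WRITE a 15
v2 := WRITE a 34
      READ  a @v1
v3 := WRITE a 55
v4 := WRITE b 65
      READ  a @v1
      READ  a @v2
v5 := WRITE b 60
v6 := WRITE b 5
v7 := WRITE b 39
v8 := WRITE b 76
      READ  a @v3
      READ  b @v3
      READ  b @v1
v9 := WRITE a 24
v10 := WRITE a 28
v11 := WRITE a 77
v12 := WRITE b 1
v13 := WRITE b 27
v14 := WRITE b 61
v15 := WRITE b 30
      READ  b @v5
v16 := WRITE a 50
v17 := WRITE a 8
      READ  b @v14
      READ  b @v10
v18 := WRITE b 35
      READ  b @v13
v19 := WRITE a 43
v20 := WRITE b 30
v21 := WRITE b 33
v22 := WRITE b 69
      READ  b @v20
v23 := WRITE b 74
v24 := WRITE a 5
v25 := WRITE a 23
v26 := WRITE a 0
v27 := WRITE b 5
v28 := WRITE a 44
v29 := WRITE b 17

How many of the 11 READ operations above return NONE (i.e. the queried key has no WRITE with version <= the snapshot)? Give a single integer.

v1: WRITE a=15  (a history now [(1, 15)])
v2: WRITE a=34  (a history now [(1, 15), (2, 34)])
READ a @v1: history=[(1, 15), (2, 34)] -> pick v1 -> 15
v3: WRITE a=55  (a history now [(1, 15), (2, 34), (3, 55)])
v4: WRITE b=65  (b history now [(4, 65)])
READ a @v1: history=[(1, 15), (2, 34), (3, 55)] -> pick v1 -> 15
READ a @v2: history=[(1, 15), (2, 34), (3, 55)] -> pick v2 -> 34
v5: WRITE b=60  (b history now [(4, 65), (5, 60)])
v6: WRITE b=5  (b history now [(4, 65), (5, 60), (6, 5)])
v7: WRITE b=39  (b history now [(4, 65), (5, 60), (6, 5), (7, 39)])
v8: WRITE b=76  (b history now [(4, 65), (5, 60), (6, 5), (7, 39), (8, 76)])
READ a @v3: history=[(1, 15), (2, 34), (3, 55)] -> pick v3 -> 55
READ b @v3: history=[(4, 65), (5, 60), (6, 5), (7, 39), (8, 76)] -> no version <= 3 -> NONE
READ b @v1: history=[(4, 65), (5, 60), (6, 5), (7, 39), (8, 76)] -> no version <= 1 -> NONE
v9: WRITE a=24  (a history now [(1, 15), (2, 34), (3, 55), (9, 24)])
v10: WRITE a=28  (a history now [(1, 15), (2, 34), (3, 55), (9, 24), (10, 28)])
v11: WRITE a=77  (a history now [(1, 15), (2, 34), (3, 55), (9, 24), (10, 28), (11, 77)])
v12: WRITE b=1  (b history now [(4, 65), (5, 60), (6, 5), (7, 39), (8, 76), (12, 1)])
v13: WRITE b=27  (b history now [(4, 65), (5, 60), (6, 5), (7, 39), (8, 76), (12, 1), (13, 27)])
v14: WRITE b=61  (b history now [(4, 65), (5, 60), (6, 5), (7, 39), (8, 76), (12, 1), (13, 27), (14, 61)])
v15: WRITE b=30  (b history now [(4, 65), (5, 60), (6, 5), (7, 39), (8, 76), (12, 1), (13, 27), (14, 61), (15, 30)])
READ b @v5: history=[(4, 65), (5, 60), (6, 5), (7, 39), (8, 76), (12, 1), (13, 27), (14, 61), (15, 30)] -> pick v5 -> 60
v16: WRITE a=50  (a history now [(1, 15), (2, 34), (3, 55), (9, 24), (10, 28), (11, 77), (16, 50)])
v17: WRITE a=8  (a history now [(1, 15), (2, 34), (3, 55), (9, 24), (10, 28), (11, 77), (16, 50), (17, 8)])
READ b @v14: history=[(4, 65), (5, 60), (6, 5), (7, 39), (8, 76), (12, 1), (13, 27), (14, 61), (15, 30)] -> pick v14 -> 61
READ b @v10: history=[(4, 65), (5, 60), (6, 5), (7, 39), (8, 76), (12, 1), (13, 27), (14, 61), (15, 30)] -> pick v8 -> 76
v18: WRITE b=35  (b history now [(4, 65), (5, 60), (6, 5), (7, 39), (8, 76), (12, 1), (13, 27), (14, 61), (15, 30), (18, 35)])
READ b @v13: history=[(4, 65), (5, 60), (6, 5), (7, 39), (8, 76), (12, 1), (13, 27), (14, 61), (15, 30), (18, 35)] -> pick v13 -> 27
v19: WRITE a=43  (a history now [(1, 15), (2, 34), (3, 55), (9, 24), (10, 28), (11, 77), (16, 50), (17, 8), (19, 43)])
v20: WRITE b=30  (b history now [(4, 65), (5, 60), (6, 5), (7, 39), (8, 76), (12, 1), (13, 27), (14, 61), (15, 30), (18, 35), (20, 30)])
v21: WRITE b=33  (b history now [(4, 65), (5, 60), (6, 5), (7, 39), (8, 76), (12, 1), (13, 27), (14, 61), (15, 30), (18, 35), (20, 30), (21, 33)])
v22: WRITE b=69  (b history now [(4, 65), (5, 60), (6, 5), (7, 39), (8, 76), (12, 1), (13, 27), (14, 61), (15, 30), (18, 35), (20, 30), (21, 33), (22, 69)])
READ b @v20: history=[(4, 65), (5, 60), (6, 5), (7, 39), (8, 76), (12, 1), (13, 27), (14, 61), (15, 30), (18, 35), (20, 30), (21, 33), (22, 69)] -> pick v20 -> 30
v23: WRITE b=74  (b history now [(4, 65), (5, 60), (6, 5), (7, 39), (8, 76), (12, 1), (13, 27), (14, 61), (15, 30), (18, 35), (20, 30), (21, 33), (22, 69), (23, 74)])
v24: WRITE a=5  (a history now [(1, 15), (2, 34), (3, 55), (9, 24), (10, 28), (11, 77), (16, 50), (17, 8), (19, 43), (24, 5)])
v25: WRITE a=23  (a history now [(1, 15), (2, 34), (3, 55), (9, 24), (10, 28), (11, 77), (16, 50), (17, 8), (19, 43), (24, 5), (25, 23)])
v26: WRITE a=0  (a history now [(1, 15), (2, 34), (3, 55), (9, 24), (10, 28), (11, 77), (16, 50), (17, 8), (19, 43), (24, 5), (25, 23), (26, 0)])
v27: WRITE b=5  (b history now [(4, 65), (5, 60), (6, 5), (7, 39), (8, 76), (12, 1), (13, 27), (14, 61), (15, 30), (18, 35), (20, 30), (21, 33), (22, 69), (23, 74), (27, 5)])
v28: WRITE a=44  (a history now [(1, 15), (2, 34), (3, 55), (9, 24), (10, 28), (11, 77), (16, 50), (17, 8), (19, 43), (24, 5), (25, 23), (26, 0), (28, 44)])
v29: WRITE b=17  (b history now [(4, 65), (5, 60), (6, 5), (7, 39), (8, 76), (12, 1), (13, 27), (14, 61), (15, 30), (18, 35), (20, 30), (21, 33), (22, 69), (23, 74), (27, 5), (29, 17)])
Read results in order: ['15', '15', '34', '55', 'NONE', 'NONE', '60', '61', '76', '27', '30']
NONE count = 2

Answer: 2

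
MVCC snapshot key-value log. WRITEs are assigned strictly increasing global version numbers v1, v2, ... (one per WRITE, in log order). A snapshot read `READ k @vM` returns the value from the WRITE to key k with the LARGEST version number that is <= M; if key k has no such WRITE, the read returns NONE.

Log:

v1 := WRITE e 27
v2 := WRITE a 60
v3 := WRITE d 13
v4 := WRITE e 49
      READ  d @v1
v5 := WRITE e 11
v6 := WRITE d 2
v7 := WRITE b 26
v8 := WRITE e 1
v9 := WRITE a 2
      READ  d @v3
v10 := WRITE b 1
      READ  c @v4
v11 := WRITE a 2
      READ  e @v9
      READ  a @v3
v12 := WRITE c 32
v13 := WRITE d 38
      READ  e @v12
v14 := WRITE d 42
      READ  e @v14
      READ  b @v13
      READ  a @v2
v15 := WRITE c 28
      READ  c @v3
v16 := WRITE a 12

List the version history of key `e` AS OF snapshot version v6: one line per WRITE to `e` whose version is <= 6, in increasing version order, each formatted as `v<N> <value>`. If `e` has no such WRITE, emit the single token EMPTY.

Answer: v1 27
v4 49
v5 11

Derivation:
Scan writes for key=e with version <= 6:
  v1 WRITE e 27 -> keep
  v2 WRITE a 60 -> skip
  v3 WRITE d 13 -> skip
  v4 WRITE e 49 -> keep
  v5 WRITE e 11 -> keep
  v6 WRITE d 2 -> skip
  v7 WRITE b 26 -> skip
  v8 WRITE e 1 -> drop (> snap)
  v9 WRITE a 2 -> skip
  v10 WRITE b 1 -> skip
  v11 WRITE a 2 -> skip
  v12 WRITE c 32 -> skip
  v13 WRITE d 38 -> skip
  v14 WRITE d 42 -> skip
  v15 WRITE c 28 -> skip
  v16 WRITE a 12 -> skip
Collected: [(1, 27), (4, 49), (5, 11)]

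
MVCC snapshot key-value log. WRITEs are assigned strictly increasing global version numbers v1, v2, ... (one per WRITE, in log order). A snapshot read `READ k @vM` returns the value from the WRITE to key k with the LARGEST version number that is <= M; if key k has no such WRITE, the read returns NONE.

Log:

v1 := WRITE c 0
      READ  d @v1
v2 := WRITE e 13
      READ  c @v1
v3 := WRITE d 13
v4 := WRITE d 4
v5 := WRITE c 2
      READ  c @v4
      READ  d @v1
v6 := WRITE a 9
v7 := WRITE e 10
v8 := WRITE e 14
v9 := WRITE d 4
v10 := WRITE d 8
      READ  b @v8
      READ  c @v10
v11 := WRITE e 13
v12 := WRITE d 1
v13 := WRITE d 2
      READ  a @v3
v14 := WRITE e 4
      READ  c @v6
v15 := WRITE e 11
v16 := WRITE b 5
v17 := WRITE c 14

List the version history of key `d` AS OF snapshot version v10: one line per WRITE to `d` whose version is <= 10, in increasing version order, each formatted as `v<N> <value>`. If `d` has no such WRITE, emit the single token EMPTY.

Scan writes for key=d with version <= 10:
  v1 WRITE c 0 -> skip
  v2 WRITE e 13 -> skip
  v3 WRITE d 13 -> keep
  v4 WRITE d 4 -> keep
  v5 WRITE c 2 -> skip
  v6 WRITE a 9 -> skip
  v7 WRITE e 10 -> skip
  v8 WRITE e 14 -> skip
  v9 WRITE d 4 -> keep
  v10 WRITE d 8 -> keep
  v11 WRITE e 13 -> skip
  v12 WRITE d 1 -> drop (> snap)
  v13 WRITE d 2 -> drop (> snap)
  v14 WRITE e 4 -> skip
  v15 WRITE e 11 -> skip
  v16 WRITE b 5 -> skip
  v17 WRITE c 14 -> skip
Collected: [(3, 13), (4, 4), (9, 4), (10, 8)]

Answer: v3 13
v4 4
v9 4
v10 8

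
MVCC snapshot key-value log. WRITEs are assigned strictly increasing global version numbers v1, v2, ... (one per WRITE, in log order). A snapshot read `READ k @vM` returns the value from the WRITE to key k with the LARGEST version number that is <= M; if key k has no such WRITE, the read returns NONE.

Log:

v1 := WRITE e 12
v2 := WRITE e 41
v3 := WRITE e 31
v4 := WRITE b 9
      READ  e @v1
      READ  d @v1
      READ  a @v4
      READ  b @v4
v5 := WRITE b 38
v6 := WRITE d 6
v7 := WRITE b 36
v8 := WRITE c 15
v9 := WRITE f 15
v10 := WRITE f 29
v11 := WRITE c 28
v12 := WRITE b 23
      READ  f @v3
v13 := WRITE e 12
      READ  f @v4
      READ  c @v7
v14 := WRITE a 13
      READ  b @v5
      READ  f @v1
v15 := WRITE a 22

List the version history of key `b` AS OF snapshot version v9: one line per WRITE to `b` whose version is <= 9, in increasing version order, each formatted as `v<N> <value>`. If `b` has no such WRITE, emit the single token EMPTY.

Answer: v4 9
v5 38
v7 36

Derivation:
Scan writes for key=b with version <= 9:
  v1 WRITE e 12 -> skip
  v2 WRITE e 41 -> skip
  v3 WRITE e 31 -> skip
  v4 WRITE b 9 -> keep
  v5 WRITE b 38 -> keep
  v6 WRITE d 6 -> skip
  v7 WRITE b 36 -> keep
  v8 WRITE c 15 -> skip
  v9 WRITE f 15 -> skip
  v10 WRITE f 29 -> skip
  v11 WRITE c 28 -> skip
  v12 WRITE b 23 -> drop (> snap)
  v13 WRITE e 12 -> skip
  v14 WRITE a 13 -> skip
  v15 WRITE a 22 -> skip
Collected: [(4, 9), (5, 38), (7, 36)]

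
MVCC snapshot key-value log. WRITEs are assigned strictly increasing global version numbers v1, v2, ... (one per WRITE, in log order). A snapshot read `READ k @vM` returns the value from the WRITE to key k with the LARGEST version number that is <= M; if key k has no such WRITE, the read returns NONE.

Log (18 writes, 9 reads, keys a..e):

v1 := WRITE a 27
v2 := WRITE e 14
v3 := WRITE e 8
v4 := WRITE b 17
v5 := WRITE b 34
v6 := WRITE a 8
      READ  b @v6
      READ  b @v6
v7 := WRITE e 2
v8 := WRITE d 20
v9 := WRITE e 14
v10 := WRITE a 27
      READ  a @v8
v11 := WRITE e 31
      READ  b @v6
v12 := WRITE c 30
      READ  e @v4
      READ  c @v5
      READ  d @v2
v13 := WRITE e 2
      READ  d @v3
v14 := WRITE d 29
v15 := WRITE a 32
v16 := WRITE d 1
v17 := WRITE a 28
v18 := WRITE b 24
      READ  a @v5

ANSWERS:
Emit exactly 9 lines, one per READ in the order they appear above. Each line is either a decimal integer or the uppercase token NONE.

Answer: 34
34
8
34
8
NONE
NONE
NONE
27

Derivation:
v1: WRITE a=27  (a history now [(1, 27)])
v2: WRITE e=14  (e history now [(2, 14)])
v3: WRITE e=8  (e history now [(2, 14), (3, 8)])
v4: WRITE b=17  (b history now [(4, 17)])
v5: WRITE b=34  (b history now [(4, 17), (5, 34)])
v6: WRITE a=8  (a history now [(1, 27), (6, 8)])
READ b @v6: history=[(4, 17), (5, 34)] -> pick v5 -> 34
READ b @v6: history=[(4, 17), (5, 34)] -> pick v5 -> 34
v7: WRITE e=2  (e history now [(2, 14), (3, 8), (7, 2)])
v8: WRITE d=20  (d history now [(8, 20)])
v9: WRITE e=14  (e history now [(2, 14), (3, 8), (7, 2), (9, 14)])
v10: WRITE a=27  (a history now [(1, 27), (6, 8), (10, 27)])
READ a @v8: history=[(1, 27), (6, 8), (10, 27)] -> pick v6 -> 8
v11: WRITE e=31  (e history now [(2, 14), (3, 8), (7, 2), (9, 14), (11, 31)])
READ b @v6: history=[(4, 17), (5, 34)] -> pick v5 -> 34
v12: WRITE c=30  (c history now [(12, 30)])
READ e @v4: history=[(2, 14), (3, 8), (7, 2), (9, 14), (11, 31)] -> pick v3 -> 8
READ c @v5: history=[(12, 30)] -> no version <= 5 -> NONE
READ d @v2: history=[(8, 20)] -> no version <= 2 -> NONE
v13: WRITE e=2  (e history now [(2, 14), (3, 8), (7, 2), (9, 14), (11, 31), (13, 2)])
READ d @v3: history=[(8, 20)] -> no version <= 3 -> NONE
v14: WRITE d=29  (d history now [(8, 20), (14, 29)])
v15: WRITE a=32  (a history now [(1, 27), (6, 8), (10, 27), (15, 32)])
v16: WRITE d=1  (d history now [(8, 20), (14, 29), (16, 1)])
v17: WRITE a=28  (a history now [(1, 27), (6, 8), (10, 27), (15, 32), (17, 28)])
v18: WRITE b=24  (b history now [(4, 17), (5, 34), (18, 24)])
READ a @v5: history=[(1, 27), (6, 8), (10, 27), (15, 32), (17, 28)] -> pick v1 -> 27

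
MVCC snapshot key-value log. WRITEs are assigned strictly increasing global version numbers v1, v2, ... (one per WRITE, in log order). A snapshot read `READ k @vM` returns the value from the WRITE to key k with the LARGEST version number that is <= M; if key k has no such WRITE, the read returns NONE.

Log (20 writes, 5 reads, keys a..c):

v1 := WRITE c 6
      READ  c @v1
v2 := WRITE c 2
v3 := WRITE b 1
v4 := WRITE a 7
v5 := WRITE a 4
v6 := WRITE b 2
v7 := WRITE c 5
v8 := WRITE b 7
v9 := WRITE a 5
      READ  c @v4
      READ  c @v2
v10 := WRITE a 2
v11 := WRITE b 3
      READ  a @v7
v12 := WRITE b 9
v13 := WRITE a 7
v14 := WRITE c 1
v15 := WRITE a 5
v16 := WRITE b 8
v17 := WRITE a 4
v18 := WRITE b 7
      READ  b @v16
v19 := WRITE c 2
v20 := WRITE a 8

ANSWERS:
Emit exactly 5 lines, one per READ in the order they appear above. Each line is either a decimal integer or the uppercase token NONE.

Answer: 6
2
2
4
8

Derivation:
v1: WRITE c=6  (c history now [(1, 6)])
READ c @v1: history=[(1, 6)] -> pick v1 -> 6
v2: WRITE c=2  (c history now [(1, 6), (2, 2)])
v3: WRITE b=1  (b history now [(3, 1)])
v4: WRITE a=7  (a history now [(4, 7)])
v5: WRITE a=4  (a history now [(4, 7), (5, 4)])
v6: WRITE b=2  (b history now [(3, 1), (6, 2)])
v7: WRITE c=5  (c history now [(1, 6), (2, 2), (7, 5)])
v8: WRITE b=7  (b history now [(3, 1), (6, 2), (8, 7)])
v9: WRITE a=5  (a history now [(4, 7), (5, 4), (9, 5)])
READ c @v4: history=[(1, 6), (2, 2), (7, 5)] -> pick v2 -> 2
READ c @v2: history=[(1, 6), (2, 2), (7, 5)] -> pick v2 -> 2
v10: WRITE a=2  (a history now [(4, 7), (5, 4), (9, 5), (10, 2)])
v11: WRITE b=3  (b history now [(3, 1), (6, 2), (8, 7), (11, 3)])
READ a @v7: history=[(4, 7), (5, 4), (9, 5), (10, 2)] -> pick v5 -> 4
v12: WRITE b=9  (b history now [(3, 1), (6, 2), (8, 7), (11, 3), (12, 9)])
v13: WRITE a=7  (a history now [(4, 7), (5, 4), (9, 5), (10, 2), (13, 7)])
v14: WRITE c=1  (c history now [(1, 6), (2, 2), (7, 5), (14, 1)])
v15: WRITE a=5  (a history now [(4, 7), (5, 4), (9, 5), (10, 2), (13, 7), (15, 5)])
v16: WRITE b=8  (b history now [(3, 1), (6, 2), (8, 7), (11, 3), (12, 9), (16, 8)])
v17: WRITE a=4  (a history now [(4, 7), (5, 4), (9, 5), (10, 2), (13, 7), (15, 5), (17, 4)])
v18: WRITE b=7  (b history now [(3, 1), (6, 2), (8, 7), (11, 3), (12, 9), (16, 8), (18, 7)])
READ b @v16: history=[(3, 1), (6, 2), (8, 7), (11, 3), (12, 9), (16, 8), (18, 7)] -> pick v16 -> 8
v19: WRITE c=2  (c history now [(1, 6), (2, 2), (7, 5), (14, 1), (19, 2)])
v20: WRITE a=8  (a history now [(4, 7), (5, 4), (9, 5), (10, 2), (13, 7), (15, 5), (17, 4), (20, 8)])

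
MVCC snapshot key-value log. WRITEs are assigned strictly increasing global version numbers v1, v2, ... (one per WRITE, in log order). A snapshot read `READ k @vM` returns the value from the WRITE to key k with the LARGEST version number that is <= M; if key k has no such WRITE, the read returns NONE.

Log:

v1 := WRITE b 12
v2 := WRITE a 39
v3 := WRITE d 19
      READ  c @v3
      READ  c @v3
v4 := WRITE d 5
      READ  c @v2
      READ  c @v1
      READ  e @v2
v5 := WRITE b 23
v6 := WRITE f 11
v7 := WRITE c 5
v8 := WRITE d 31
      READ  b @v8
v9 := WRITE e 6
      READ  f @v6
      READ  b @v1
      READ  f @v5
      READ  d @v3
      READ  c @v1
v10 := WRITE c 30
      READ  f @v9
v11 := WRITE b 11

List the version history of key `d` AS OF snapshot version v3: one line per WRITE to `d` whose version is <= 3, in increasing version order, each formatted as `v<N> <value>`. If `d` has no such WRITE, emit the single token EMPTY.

Scan writes for key=d with version <= 3:
  v1 WRITE b 12 -> skip
  v2 WRITE a 39 -> skip
  v3 WRITE d 19 -> keep
  v4 WRITE d 5 -> drop (> snap)
  v5 WRITE b 23 -> skip
  v6 WRITE f 11 -> skip
  v7 WRITE c 5 -> skip
  v8 WRITE d 31 -> drop (> snap)
  v9 WRITE e 6 -> skip
  v10 WRITE c 30 -> skip
  v11 WRITE b 11 -> skip
Collected: [(3, 19)]

Answer: v3 19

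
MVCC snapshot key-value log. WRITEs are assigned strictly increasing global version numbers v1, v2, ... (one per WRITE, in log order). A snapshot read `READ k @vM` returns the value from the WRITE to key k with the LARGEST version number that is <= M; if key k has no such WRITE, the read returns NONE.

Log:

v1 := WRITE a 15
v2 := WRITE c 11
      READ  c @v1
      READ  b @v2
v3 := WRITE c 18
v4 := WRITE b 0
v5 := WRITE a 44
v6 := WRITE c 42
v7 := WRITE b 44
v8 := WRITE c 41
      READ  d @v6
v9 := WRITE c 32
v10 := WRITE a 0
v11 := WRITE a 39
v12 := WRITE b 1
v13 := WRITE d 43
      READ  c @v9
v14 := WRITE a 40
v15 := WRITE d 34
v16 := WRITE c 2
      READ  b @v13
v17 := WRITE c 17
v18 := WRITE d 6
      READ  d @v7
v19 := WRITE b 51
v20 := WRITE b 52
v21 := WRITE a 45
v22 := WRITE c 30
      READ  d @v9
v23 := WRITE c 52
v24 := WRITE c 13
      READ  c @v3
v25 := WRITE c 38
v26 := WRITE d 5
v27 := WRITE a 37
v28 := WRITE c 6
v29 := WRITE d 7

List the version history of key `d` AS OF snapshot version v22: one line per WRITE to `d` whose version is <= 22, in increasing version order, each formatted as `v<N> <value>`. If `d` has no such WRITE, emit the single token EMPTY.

Answer: v13 43
v15 34
v18 6

Derivation:
Scan writes for key=d with version <= 22:
  v1 WRITE a 15 -> skip
  v2 WRITE c 11 -> skip
  v3 WRITE c 18 -> skip
  v4 WRITE b 0 -> skip
  v5 WRITE a 44 -> skip
  v6 WRITE c 42 -> skip
  v7 WRITE b 44 -> skip
  v8 WRITE c 41 -> skip
  v9 WRITE c 32 -> skip
  v10 WRITE a 0 -> skip
  v11 WRITE a 39 -> skip
  v12 WRITE b 1 -> skip
  v13 WRITE d 43 -> keep
  v14 WRITE a 40 -> skip
  v15 WRITE d 34 -> keep
  v16 WRITE c 2 -> skip
  v17 WRITE c 17 -> skip
  v18 WRITE d 6 -> keep
  v19 WRITE b 51 -> skip
  v20 WRITE b 52 -> skip
  v21 WRITE a 45 -> skip
  v22 WRITE c 30 -> skip
  v23 WRITE c 52 -> skip
  v24 WRITE c 13 -> skip
  v25 WRITE c 38 -> skip
  v26 WRITE d 5 -> drop (> snap)
  v27 WRITE a 37 -> skip
  v28 WRITE c 6 -> skip
  v29 WRITE d 7 -> drop (> snap)
Collected: [(13, 43), (15, 34), (18, 6)]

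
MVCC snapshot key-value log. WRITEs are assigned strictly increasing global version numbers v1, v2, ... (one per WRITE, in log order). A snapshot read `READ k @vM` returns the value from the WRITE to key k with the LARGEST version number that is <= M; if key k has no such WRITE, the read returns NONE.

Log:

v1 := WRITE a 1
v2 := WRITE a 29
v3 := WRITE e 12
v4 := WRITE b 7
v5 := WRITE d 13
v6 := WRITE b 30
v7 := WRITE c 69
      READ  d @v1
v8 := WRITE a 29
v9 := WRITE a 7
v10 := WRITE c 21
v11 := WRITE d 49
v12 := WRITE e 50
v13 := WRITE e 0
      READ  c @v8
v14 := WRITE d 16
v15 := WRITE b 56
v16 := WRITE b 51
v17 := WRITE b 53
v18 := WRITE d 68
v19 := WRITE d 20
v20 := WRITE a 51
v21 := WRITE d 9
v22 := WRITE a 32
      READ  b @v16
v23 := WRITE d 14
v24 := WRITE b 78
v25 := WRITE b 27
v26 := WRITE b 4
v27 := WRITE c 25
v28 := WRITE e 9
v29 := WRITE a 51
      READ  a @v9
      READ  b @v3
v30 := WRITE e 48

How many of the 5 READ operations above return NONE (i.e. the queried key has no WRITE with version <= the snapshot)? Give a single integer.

v1: WRITE a=1  (a history now [(1, 1)])
v2: WRITE a=29  (a history now [(1, 1), (2, 29)])
v3: WRITE e=12  (e history now [(3, 12)])
v4: WRITE b=7  (b history now [(4, 7)])
v5: WRITE d=13  (d history now [(5, 13)])
v6: WRITE b=30  (b history now [(4, 7), (6, 30)])
v7: WRITE c=69  (c history now [(7, 69)])
READ d @v1: history=[(5, 13)] -> no version <= 1 -> NONE
v8: WRITE a=29  (a history now [(1, 1), (2, 29), (8, 29)])
v9: WRITE a=7  (a history now [(1, 1), (2, 29), (8, 29), (9, 7)])
v10: WRITE c=21  (c history now [(7, 69), (10, 21)])
v11: WRITE d=49  (d history now [(5, 13), (11, 49)])
v12: WRITE e=50  (e history now [(3, 12), (12, 50)])
v13: WRITE e=0  (e history now [(3, 12), (12, 50), (13, 0)])
READ c @v8: history=[(7, 69), (10, 21)] -> pick v7 -> 69
v14: WRITE d=16  (d history now [(5, 13), (11, 49), (14, 16)])
v15: WRITE b=56  (b history now [(4, 7), (6, 30), (15, 56)])
v16: WRITE b=51  (b history now [(4, 7), (6, 30), (15, 56), (16, 51)])
v17: WRITE b=53  (b history now [(4, 7), (6, 30), (15, 56), (16, 51), (17, 53)])
v18: WRITE d=68  (d history now [(5, 13), (11, 49), (14, 16), (18, 68)])
v19: WRITE d=20  (d history now [(5, 13), (11, 49), (14, 16), (18, 68), (19, 20)])
v20: WRITE a=51  (a history now [(1, 1), (2, 29), (8, 29), (9, 7), (20, 51)])
v21: WRITE d=9  (d history now [(5, 13), (11, 49), (14, 16), (18, 68), (19, 20), (21, 9)])
v22: WRITE a=32  (a history now [(1, 1), (2, 29), (8, 29), (9, 7), (20, 51), (22, 32)])
READ b @v16: history=[(4, 7), (6, 30), (15, 56), (16, 51), (17, 53)] -> pick v16 -> 51
v23: WRITE d=14  (d history now [(5, 13), (11, 49), (14, 16), (18, 68), (19, 20), (21, 9), (23, 14)])
v24: WRITE b=78  (b history now [(4, 7), (6, 30), (15, 56), (16, 51), (17, 53), (24, 78)])
v25: WRITE b=27  (b history now [(4, 7), (6, 30), (15, 56), (16, 51), (17, 53), (24, 78), (25, 27)])
v26: WRITE b=4  (b history now [(4, 7), (6, 30), (15, 56), (16, 51), (17, 53), (24, 78), (25, 27), (26, 4)])
v27: WRITE c=25  (c history now [(7, 69), (10, 21), (27, 25)])
v28: WRITE e=9  (e history now [(3, 12), (12, 50), (13, 0), (28, 9)])
v29: WRITE a=51  (a history now [(1, 1), (2, 29), (8, 29), (9, 7), (20, 51), (22, 32), (29, 51)])
READ a @v9: history=[(1, 1), (2, 29), (8, 29), (9, 7), (20, 51), (22, 32), (29, 51)] -> pick v9 -> 7
READ b @v3: history=[(4, 7), (6, 30), (15, 56), (16, 51), (17, 53), (24, 78), (25, 27), (26, 4)] -> no version <= 3 -> NONE
v30: WRITE e=48  (e history now [(3, 12), (12, 50), (13, 0), (28, 9), (30, 48)])
Read results in order: ['NONE', '69', '51', '7', 'NONE']
NONE count = 2

Answer: 2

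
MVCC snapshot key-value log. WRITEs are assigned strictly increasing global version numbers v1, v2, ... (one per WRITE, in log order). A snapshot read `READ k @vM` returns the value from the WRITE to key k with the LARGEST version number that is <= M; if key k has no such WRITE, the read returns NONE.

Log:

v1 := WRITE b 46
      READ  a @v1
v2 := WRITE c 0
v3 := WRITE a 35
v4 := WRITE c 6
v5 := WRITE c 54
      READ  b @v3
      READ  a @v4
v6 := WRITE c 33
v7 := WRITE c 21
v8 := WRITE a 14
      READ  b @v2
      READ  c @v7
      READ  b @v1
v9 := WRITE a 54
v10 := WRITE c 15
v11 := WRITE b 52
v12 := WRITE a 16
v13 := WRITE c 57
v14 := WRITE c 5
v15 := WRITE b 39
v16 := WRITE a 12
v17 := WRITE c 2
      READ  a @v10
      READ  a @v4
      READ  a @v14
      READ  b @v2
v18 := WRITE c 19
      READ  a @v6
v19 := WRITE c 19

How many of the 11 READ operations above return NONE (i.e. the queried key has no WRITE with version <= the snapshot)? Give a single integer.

Answer: 1

Derivation:
v1: WRITE b=46  (b history now [(1, 46)])
READ a @v1: history=[] -> no version <= 1 -> NONE
v2: WRITE c=0  (c history now [(2, 0)])
v3: WRITE a=35  (a history now [(3, 35)])
v4: WRITE c=6  (c history now [(2, 0), (4, 6)])
v5: WRITE c=54  (c history now [(2, 0), (4, 6), (5, 54)])
READ b @v3: history=[(1, 46)] -> pick v1 -> 46
READ a @v4: history=[(3, 35)] -> pick v3 -> 35
v6: WRITE c=33  (c history now [(2, 0), (4, 6), (5, 54), (6, 33)])
v7: WRITE c=21  (c history now [(2, 0), (4, 6), (5, 54), (6, 33), (7, 21)])
v8: WRITE a=14  (a history now [(3, 35), (8, 14)])
READ b @v2: history=[(1, 46)] -> pick v1 -> 46
READ c @v7: history=[(2, 0), (4, 6), (5, 54), (6, 33), (7, 21)] -> pick v7 -> 21
READ b @v1: history=[(1, 46)] -> pick v1 -> 46
v9: WRITE a=54  (a history now [(3, 35), (8, 14), (9, 54)])
v10: WRITE c=15  (c history now [(2, 0), (4, 6), (5, 54), (6, 33), (7, 21), (10, 15)])
v11: WRITE b=52  (b history now [(1, 46), (11, 52)])
v12: WRITE a=16  (a history now [(3, 35), (8, 14), (9, 54), (12, 16)])
v13: WRITE c=57  (c history now [(2, 0), (4, 6), (5, 54), (6, 33), (7, 21), (10, 15), (13, 57)])
v14: WRITE c=5  (c history now [(2, 0), (4, 6), (5, 54), (6, 33), (7, 21), (10, 15), (13, 57), (14, 5)])
v15: WRITE b=39  (b history now [(1, 46), (11, 52), (15, 39)])
v16: WRITE a=12  (a history now [(3, 35), (8, 14), (9, 54), (12, 16), (16, 12)])
v17: WRITE c=2  (c history now [(2, 0), (4, 6), (5, 54), (6, 33), (7, 21), (10, 15), (13, 57), (14, 5), (17, 2)])
READ a @v10: history=[(3, 35), (8, 14), (9, 54), (12, 16), (16, 12)] -> pick v9 -> 54
READ a @v4: history=[(3, 35), (8, 14), (9, 54), (12, 16), (16, 12)] -> pick v3 -> 35
READ a @v14: history=[(3, 35), (8, 14), (9, 54), (12, 16), (16, 12)] -> pick v12 -> 16
READ b @v2: history=[(1, 46), (11, 52), (15, 39)] -> pick v1 -> 46
v18: WRITE c=19  (c history now [(2, 0), (4, 6), (5, 54), (6, 33), (7, 21), (10, 15), (13, 57), (14, 5), (17, 2), (18, 19)])
READ a @v6: history=[(3, 35), (8, 14), (9, 54), (12, 16), (16, 12)] -> pick v3 -> 35
v19: WRITE c=19  (c history now [(2, 0), (4, 6), (5, 54), (6, 33), (7, 21), (10, 15), (13, 57), (14, 5), (17, 2), (18, 19), (19, 19)])
Read results in order: ['NONE', '46', '35', '46', '21', '46', '54', '35', '16', '46', '35']
NONE count = 1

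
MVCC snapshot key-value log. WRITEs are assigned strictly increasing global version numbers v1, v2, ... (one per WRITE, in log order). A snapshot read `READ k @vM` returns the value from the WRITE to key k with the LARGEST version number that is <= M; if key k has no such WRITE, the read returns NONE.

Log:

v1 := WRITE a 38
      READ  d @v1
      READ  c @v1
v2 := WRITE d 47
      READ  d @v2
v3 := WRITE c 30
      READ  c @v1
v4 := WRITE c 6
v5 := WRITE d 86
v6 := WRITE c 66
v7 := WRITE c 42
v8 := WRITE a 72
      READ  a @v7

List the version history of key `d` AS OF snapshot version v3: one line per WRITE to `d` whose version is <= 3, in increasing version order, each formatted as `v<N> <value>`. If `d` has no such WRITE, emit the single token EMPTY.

Scan writes for key=d with version <= 3:
  v1 WRITE a 38 -> skip
  v2 WRITE d 47 -> keep
  v3 WRITE c 30 -> skip
  v4 WRITE c 6 -> skip
  v5 WRITE d 86 -> drop (> snap)
  v6 WRITE c 66 -> skip
  v7 WRITE c 42 -> skip
  v8 WRITE a 72 -> skip
Collected: [(2, 47)]

Answer: v2 47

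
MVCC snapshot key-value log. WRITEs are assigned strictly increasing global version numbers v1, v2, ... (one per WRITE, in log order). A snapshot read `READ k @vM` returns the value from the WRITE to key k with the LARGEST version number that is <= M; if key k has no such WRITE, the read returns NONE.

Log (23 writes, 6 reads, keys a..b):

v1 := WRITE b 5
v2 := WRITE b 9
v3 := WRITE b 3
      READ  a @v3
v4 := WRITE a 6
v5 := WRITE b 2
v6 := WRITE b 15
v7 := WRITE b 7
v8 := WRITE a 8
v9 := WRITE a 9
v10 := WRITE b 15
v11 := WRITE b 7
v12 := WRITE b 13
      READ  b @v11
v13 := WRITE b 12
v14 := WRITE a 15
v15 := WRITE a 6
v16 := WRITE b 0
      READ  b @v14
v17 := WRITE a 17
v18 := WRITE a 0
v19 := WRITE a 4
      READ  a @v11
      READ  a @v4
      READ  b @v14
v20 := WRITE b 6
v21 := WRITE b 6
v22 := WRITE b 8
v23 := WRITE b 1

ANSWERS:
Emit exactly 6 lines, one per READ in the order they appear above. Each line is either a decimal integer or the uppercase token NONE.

v1: WRITE b=5  (b history now [(1, 5)])
v2: WRITE b=9  (b history now [(1, 5), (2, 9)])
v3: WRITE b=3  (b history now [(1, 5), (2, 9), (3, 3)])
READ a @v3: history=[] -> no version <= 3 -> NONE
v4: WRITE a=6  (a history now [(4, 6)])
v5: WRITE b=2  (b history now [(1, 5), (2, 9), (3, 3), (5, 2)])
v6: WRITE b=15  (b history now [(1, 5), (2, 9), (3, 3), (5, 2), (6, 15)])
v7: WRITE b=7  (b history now [(1, 5), (2, 9), (3, 3), (5, 2), (6, 15), (7, 7)])
v8: WRITE a=8  (a history now [(4, 6), (8, 8)])
v9: WRITE a=9  (a history now [(4, 6), (8, 8), (9, 9)])
v10: WRITE b=15  (b history now [(1, 5), (2, 9), (3, 3), (5, 2), (6, 15), (7, 7), (10, 15)])
v11: WRITE b=7  (b history now [(1, 5), (2, 9), (3, 3), (5, 2), (6, 15), (7, 7), (10, 15), (11, 7)])
v12: WRITE b=13  (b history now [(1, 5), (2, 9), (3, 3), (5, 2), (6, 15), (7, 7), (10, 15), (11, 7), (12, 13)])
READ b @v11: history=[(1, 5), (2, 9), (3, 3), (5, 2), (6, 15), (7, 7), (10, 15), (11, 7), (12, 13)] -> pick v11 -> 7
v13: WRITE b=12  (b history now [(1, 5), (2, 9), (3, 3), (5, 2), (6, 15), (7, 7), (10, 15), (11, 7), (12, 13), (13, 12)])
v14: WRITE a=15  (a history now [(4, 6), (8, 8), (9, 9), (14, 15)])
v15: WRITE a=6  (a history now [(4, 6), (8, 8), (9, 9), (14, 15), (15, 6)])
v16: WRITE b=0  (b history now [(1, 5), (2, 9), (3, 3), (5, 2), (6, 15), (7, 7), (10, 15), (11, 7), (12, 13), (13, 12), (16, 0)])
READ b @v14: history=[(1, 5), (2, 9), (3, 3), (5, 2), (6, 15), (7, 7), (10, 15), (11, 7), (12, 13), (13, 12), (16, 0)] -> pick v13 -> 12
v17: WRITE a=17  (a history now [(4, 6), (8, 8), (9, 9), (14, 15), (15, 6), (17, 17)])
v18: WRITE a=0  (a history now [(4, 6), (8, 8), (9, 9), (14, 15), (15, 6), (17, 17), (18, 0)])
v19: WRITE a=4  (a history now [(4, 6), (8, 8), (9, 9), (14, 15), (15, 6), (17, 17), (18, 0), (19, 4)])
READ a @v11: history=[(4, 6), (8, 8), (9, 9), (14, 15), (15, 6), (17, 17), (18, 0), (19, 4)] -> pick v9 -> 9
READ a @v4: history=[(4, 6), (8, 8), (9, 9), (14, 15), (15, 6), (17, 17), (18, 0), (19, 4)] -> pick v4 -> 6
READ b @v14: history=[(1, 5), (2, 9), (3, 3), (5, 2), (6, 15), (7, 7), (10, 15), (11, 7), (12, 13), (13, 12), (16, 0)] -> pick v13 -> 12
v20: WRITE b=6  (b history now [(1, 5), (2, 9), (3, 3), (5, 2), (6, 15), (7, 7), (10, 15), (11, 7), (12, 13), (13, 12), (16, 0), (20, 6)])
v21: WRITE b=6  (b history now [(1, 5), (2, 9), (3, 3), (5, 2), (6, 15), (7, 7), (10, 15), (11, 7), (12, 13), (13, 12), (16, 0), (20, 6), (21, 6)])
v22: WRITE b=8  (b history now [(1, 5), (2, 9), (3, 3), (5, 2), (6, 15), (7, 7), (10, 15), (11, 7), (12, 13), (13, 12), (16, 0), (20, 6), (21, 6), (22, 8)])
v23: WRITE b=1  (b history now [(1, 5), (2, 9), (3, 3), (5, 2), (6, 15), (7, 7), (10, 15), (11, 7), (12, 13), (13, 12), (16, 0), (20, 6), (21, 6), (22, 8), (23, 1)])

Answer: NONE
7
12
9
6
12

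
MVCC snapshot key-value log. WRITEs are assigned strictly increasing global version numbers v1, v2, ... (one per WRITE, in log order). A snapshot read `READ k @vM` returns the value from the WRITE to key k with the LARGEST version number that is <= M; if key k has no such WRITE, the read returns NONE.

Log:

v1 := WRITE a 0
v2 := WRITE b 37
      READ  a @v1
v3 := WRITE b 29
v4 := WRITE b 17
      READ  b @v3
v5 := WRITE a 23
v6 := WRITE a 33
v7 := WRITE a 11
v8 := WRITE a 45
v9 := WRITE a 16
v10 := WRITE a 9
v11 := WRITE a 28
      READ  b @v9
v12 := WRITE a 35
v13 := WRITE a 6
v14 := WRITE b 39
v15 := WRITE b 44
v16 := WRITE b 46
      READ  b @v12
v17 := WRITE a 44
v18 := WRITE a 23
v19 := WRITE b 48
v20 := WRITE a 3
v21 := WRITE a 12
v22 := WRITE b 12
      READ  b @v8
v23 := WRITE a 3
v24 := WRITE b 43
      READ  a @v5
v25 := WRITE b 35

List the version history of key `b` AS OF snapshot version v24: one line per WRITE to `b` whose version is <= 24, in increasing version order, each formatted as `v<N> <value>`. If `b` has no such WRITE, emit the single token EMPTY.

Scan writes for key=b with version <= 24:
  v1 WRITE a 0 -> skip
  v2 WRITE b 37 -> keep
  v3 WRITE b 29 -> keep
  v4 WRITE b 17 -> keep
  v5 WRITE a 23 -> skip
  v6 WRITE a 33 -> skip
  v7 WRITE a 11 -> skip
  v8 WRITE a 45 -> skip
  v9 WRITE a 16 -> skip
  v10 WRITE a 9 -> skip
  v11 WRITE a 28 -> skip
  v12 WRITE a 35 -> skip
  v13 WRITE a 6 -> skip
  v14 WRITE b 39 -> keep
  v15 WRITE b 44 -> keep
  v16 WRITE b 46 -> keep
  v17 WRITE a 44 -> skip
  v18 WRITE a 23 -> skip
  v19 WRITE b 48 -> keep
  v20 WRITE a 3 -> skip
  v21 WRITE a 12 -> skip
  v22 WRITE b 12 -> keep
  v23 WRITE a 3 -> skip
  v24 WRITE b 43 -> keep
  v25 WRITE b 35 -> drop (> snap)
Collected: [(2, 37), (3, 29), (4, 17), (14, 39), (15, 44), (16, 46), (19, 48), (22, 12), (24, 43)]

Answer: v2 37
v3 29
v4 17
v14 39
v15 44
v16 46
v19 48
v22 12
v24 43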